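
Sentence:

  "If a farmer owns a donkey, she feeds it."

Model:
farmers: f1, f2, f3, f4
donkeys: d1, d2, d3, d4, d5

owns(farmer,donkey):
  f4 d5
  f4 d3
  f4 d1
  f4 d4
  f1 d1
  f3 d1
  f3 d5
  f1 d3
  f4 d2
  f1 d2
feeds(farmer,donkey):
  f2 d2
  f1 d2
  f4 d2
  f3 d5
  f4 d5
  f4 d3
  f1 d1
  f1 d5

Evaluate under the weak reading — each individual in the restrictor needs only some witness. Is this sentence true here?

True

"it" takes "a donkey" as antecedent — a donkey pronoun bound across the clause boundary.
Weak reading: every farmer f with some owns-donkey has at least one owns-donkey d such that feeds(f,d).
Per farmer: f1:✓  f3:✓  f4:✓
Every farmer in the restrictor has a witness.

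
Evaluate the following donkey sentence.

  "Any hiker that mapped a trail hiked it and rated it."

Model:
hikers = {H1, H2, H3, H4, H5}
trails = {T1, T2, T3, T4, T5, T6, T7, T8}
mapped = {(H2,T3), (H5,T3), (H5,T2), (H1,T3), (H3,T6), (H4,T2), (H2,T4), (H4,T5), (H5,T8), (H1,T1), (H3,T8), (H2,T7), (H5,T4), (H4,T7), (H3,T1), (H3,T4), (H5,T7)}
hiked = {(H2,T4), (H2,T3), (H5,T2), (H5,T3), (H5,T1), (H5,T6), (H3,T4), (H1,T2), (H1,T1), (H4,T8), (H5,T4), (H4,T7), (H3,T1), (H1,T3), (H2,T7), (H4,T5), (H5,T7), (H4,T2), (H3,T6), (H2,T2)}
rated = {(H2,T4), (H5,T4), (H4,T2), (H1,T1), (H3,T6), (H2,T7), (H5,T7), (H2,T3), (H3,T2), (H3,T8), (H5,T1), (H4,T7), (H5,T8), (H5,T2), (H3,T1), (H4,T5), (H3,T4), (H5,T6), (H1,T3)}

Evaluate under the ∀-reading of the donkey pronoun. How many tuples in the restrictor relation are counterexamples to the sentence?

3

"it" takes "a trail" as antecedent — a donkey pronoun bound across the clause boundary.
Strong reading: for every (h,t) with mapped(h,t), hiked(h,t) ∧ rated(h,t).
Restrictor pairs: (H1,T1) ✓  (H1,T3) ✓  (H2,T3) ✓  (H2,T4) ✓  (H2,T7) ✓  (H3,T1) ✓  (H3,T4) ✓  (H3,T6) ✓  (H3,T8) ✗  (H4,T2) ✓  (H4,T5) ✓  (H4,T7) ✓  (H5,T2) ✓  (H5,T3) ✗  (H5,T4) ✓  (H5,T7) ✓  (H5,T8) ✗
Counterexamples (restrictor pairs failing the scope): 3.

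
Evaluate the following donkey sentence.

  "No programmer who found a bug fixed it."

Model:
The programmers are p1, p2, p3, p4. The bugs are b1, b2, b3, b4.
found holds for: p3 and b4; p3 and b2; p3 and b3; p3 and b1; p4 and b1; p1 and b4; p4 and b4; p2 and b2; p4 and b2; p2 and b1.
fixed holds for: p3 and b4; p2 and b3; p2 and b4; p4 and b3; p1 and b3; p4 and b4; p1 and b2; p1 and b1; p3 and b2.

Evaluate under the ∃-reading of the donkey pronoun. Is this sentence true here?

"it" takes "a bug" as antecedent — a donkey pronoun bound across the clause boundary.
Truth condition: for no (p,b) with found(p,b) does fixed(p,b) hold.
Restrictor pairs — does the scope hold? (p1,b4):fails  (p2,b1):fails  (p2,b2):fails  (p3,b1):fails  (p3,b2):holds  (p3,b3):fails  (p3,b4):holds  (p4,b1):fails  (p4,b2):fails  (p4,b4):holds
Scope holds for 3 pair(s), so the sentence is false.

False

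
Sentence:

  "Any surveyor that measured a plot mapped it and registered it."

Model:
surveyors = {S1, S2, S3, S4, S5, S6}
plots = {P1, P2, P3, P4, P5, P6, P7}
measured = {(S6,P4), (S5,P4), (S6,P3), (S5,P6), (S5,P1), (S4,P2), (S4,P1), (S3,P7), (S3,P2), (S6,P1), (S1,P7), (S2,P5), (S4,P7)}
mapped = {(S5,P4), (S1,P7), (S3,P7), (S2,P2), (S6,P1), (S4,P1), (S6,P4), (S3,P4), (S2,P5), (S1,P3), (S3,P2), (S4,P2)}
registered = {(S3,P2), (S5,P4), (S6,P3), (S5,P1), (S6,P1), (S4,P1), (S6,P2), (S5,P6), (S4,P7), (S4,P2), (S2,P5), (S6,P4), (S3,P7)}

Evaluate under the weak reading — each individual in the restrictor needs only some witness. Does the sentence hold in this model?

"it" takes "a plot" as antecedent — a donkey pronoun bound across the clause boundary.
Weak reading: every surveyor s with some measured-plot has at least one measured-plot p such that mapped(s,p) ∧ registered(s,p).
Per surveyor: S1:✗  S2:✓  S3:✓  S4:✓  S5:✓  S6:✓
S1 has no witness among its measured-plots.

False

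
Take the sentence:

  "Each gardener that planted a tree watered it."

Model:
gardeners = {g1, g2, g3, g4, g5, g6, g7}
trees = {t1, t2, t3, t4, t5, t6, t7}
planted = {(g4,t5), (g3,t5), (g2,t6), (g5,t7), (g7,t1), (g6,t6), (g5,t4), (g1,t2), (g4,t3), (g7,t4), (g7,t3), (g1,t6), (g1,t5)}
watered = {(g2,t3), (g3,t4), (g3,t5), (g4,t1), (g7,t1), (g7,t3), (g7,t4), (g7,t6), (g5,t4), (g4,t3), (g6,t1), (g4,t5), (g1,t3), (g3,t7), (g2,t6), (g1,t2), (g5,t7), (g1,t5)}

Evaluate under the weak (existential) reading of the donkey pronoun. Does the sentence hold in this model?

"it" takes "a tree" as antecedent — a donkey pronoun bound across the clause boundary.
Weak reading: every gardener g with some planted-tree has at least one planted-tree t such that watered(g,t).
Per gardener: g1:✓  g2:✓  g3:✓  g4:✓  g5:✓  g6:✗  g7:✓
g6 has no witness among its planted-trees.

False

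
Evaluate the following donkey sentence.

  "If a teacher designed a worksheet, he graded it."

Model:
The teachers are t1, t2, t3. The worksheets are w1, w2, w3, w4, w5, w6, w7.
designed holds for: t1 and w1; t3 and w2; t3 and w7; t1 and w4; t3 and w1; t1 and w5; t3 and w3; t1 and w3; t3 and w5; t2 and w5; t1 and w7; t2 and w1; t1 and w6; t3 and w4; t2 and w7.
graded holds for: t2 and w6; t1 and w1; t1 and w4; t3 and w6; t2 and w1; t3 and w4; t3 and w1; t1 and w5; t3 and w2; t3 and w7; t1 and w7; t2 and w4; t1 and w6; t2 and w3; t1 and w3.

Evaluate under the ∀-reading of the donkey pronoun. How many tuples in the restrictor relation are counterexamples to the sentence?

"it" takes "a worksheet" as antecedent — a donkey pronoun bound across the clause boundary.
Strong reading: for every (t,w) with designed(t,w), graded(t,w).
Restrictor pairs: (t1,w1) ✓  (t1,w3) ✓  (t1,w4) ✓  (t1,w5) ✓  (t1,w6) ✓  (t1,w7) ✓  (t2,w1) ✓  (t2,w5) ✗  (t2,w7) ✗  (t3,w1) ✓  (t3,w2) ✓  (t3,w3) ✗  (t3,w4) ✓  (t3,w5) ✗  (t3,w7) ✓
Counterexamples (restrictor pairs failing the scope): 4.

4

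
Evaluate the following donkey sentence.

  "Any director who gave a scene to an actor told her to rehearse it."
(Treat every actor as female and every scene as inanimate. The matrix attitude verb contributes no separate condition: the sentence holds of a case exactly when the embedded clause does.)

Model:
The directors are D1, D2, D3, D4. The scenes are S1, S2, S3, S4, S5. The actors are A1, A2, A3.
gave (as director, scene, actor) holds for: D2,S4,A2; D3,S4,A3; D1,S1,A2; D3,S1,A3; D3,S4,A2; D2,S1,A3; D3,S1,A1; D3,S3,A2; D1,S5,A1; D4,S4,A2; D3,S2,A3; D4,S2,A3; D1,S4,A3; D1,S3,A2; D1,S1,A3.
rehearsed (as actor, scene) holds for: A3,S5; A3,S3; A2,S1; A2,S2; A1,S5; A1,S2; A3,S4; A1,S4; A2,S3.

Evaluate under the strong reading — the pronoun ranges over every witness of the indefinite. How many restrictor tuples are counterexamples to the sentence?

9

"her" takes "an actor" as antecedent and "it" takes "a scene"; both are donkey pronouns co-varying with the restrictor.
Strong reading: for every (d,s,a) with gave(d,s,a), rehearsed(a,s).
Restrictor triples: (D1,S1,A2)→rehearsed(A2,S1) ✓  (D1,S1,A3)→rehearsed(A3,S1) ✗  (D1,S3,A2)→rehearsed(A2,S3) ✓  (D1,S4,A3)→rehearsed(A3,S4) ✓  (D1,S5,A1)→rehearsed(A1,S5) ✓  (D2,S1,A3)→rehearsed(A3,S1) ✗  (D2,S4,A2)→rehearsed(A2,S4) ✗  (D3,S1,A1)→rehearsed(A1,S1) ✗  (D3,S1,A3)→rehearsed(A3,S1) ✗  (D3,S2,A3)→rehearsed(A3,S2) ✗  (D3,S3,A2)→rehearsed(A2,S3) ✓  (D3,S4,A2)→rehearsed(A2,S4) ✗  (D3,S4,A3)→rehearsed(A3,S4) ✓  (D4,S2,A3)→rehearsed(A3,S2) ✗  (D4,S4,A2)→rehearsed(A2,S4) ✗
Counterexamples (restrictor triples failing the scope): 9.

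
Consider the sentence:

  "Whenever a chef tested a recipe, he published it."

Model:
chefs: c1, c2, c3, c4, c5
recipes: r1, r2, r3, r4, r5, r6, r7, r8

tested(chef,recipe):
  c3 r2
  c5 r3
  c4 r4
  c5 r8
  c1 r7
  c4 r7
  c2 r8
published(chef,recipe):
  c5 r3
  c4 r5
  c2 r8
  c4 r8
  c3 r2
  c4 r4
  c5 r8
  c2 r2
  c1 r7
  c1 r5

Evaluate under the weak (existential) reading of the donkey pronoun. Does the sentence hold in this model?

"it" takes "a recipe" as antecedent — a donkey pronoun bound across the clause boundary.
Weak reading: every chef c with some tested-recipe has at least one tested-recipe r such that published(c,r).
Per chef: c1:✓  c2:✓  c3:✓  c4:✓  c5:✓
Every chef in the restrictor has a witness.

True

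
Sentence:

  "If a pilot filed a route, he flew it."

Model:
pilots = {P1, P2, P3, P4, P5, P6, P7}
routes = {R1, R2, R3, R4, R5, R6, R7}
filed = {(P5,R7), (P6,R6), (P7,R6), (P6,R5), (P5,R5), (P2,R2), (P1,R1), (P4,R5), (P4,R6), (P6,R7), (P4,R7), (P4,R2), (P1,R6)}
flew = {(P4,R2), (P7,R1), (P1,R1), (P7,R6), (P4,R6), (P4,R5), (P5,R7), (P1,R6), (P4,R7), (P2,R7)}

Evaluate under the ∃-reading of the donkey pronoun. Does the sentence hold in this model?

False

"it" takes "a route" as antecedent — a donkey pronoun bound across the clause boundary.
Weak reading: every pilot p with some filed-route has at least one filed-route r such that flew(p,r).
Per pilot: P1:✓  P2:✗  P4:✓  P5:✓  P6:✗  P7:✓
P2 has no witness among its filed-routes.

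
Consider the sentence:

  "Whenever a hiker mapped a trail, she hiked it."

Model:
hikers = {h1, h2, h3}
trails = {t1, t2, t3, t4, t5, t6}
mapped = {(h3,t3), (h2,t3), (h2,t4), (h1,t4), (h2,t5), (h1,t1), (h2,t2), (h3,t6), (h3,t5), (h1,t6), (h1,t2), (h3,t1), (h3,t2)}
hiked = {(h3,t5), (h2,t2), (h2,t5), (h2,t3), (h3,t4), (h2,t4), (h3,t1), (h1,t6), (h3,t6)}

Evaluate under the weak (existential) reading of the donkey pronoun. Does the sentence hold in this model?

"it" takes "a trail" as antecedent — a donkey pronoun bound across the clause boundary.
Weak reading: every hiker h with some mapped-trail has at least one mapped-trail t such that hiked(h,t).
Per hiker: h1:✓  h2:✓  h3:✓
Every hiker in the restrictor has a witness.

True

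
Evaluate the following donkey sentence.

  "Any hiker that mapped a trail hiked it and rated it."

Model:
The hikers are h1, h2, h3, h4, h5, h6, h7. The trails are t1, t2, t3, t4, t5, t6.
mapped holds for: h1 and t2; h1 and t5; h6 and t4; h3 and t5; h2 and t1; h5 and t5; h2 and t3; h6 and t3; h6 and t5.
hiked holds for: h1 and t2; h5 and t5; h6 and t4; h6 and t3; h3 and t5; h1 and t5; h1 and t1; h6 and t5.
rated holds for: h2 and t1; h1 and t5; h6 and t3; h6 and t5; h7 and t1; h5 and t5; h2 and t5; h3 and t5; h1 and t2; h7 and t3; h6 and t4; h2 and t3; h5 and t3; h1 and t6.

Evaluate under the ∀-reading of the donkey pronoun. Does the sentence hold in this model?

"it" takes "a trail" as antecedent — a donkey pronoun bound across the clause boundary.
Strong reading: for every (h,t) with mapped(h,t), hiked(h,t) ∧ rated(h,t).
Restrictor pairs: (h1,t2) ✓  (h1,t5) ✓  (h2,t1) ✗  (h2,t3) ✗  (h3,t5) ✓  (h5,t5) ✓  (h6,t3) ✓  (h6,t4) ✓  (h6,t5) ✓
Counterexample: (h2,t1) is in mapped but fails the scope.

False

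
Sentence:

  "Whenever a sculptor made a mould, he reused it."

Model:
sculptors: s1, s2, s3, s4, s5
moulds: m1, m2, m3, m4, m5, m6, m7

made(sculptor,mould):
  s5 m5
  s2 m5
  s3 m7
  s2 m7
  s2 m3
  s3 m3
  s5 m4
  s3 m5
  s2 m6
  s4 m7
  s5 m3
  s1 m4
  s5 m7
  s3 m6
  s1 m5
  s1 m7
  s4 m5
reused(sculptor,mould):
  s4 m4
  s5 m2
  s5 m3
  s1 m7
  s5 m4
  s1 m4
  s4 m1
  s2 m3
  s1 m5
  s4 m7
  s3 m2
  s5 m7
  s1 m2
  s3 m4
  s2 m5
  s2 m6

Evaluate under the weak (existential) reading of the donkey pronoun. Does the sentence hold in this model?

"it" takes "a mould" as antecedent — a donkey pronoun bound across the clause boundary.
Weak reading: every sculptor s with some made-mould has at least one made-mould m such that reused(s,m).
Per sculptor: s1:✓  s2:✓  s3:✗  s4:✓  s5:✓
s3 has no witness among its made-moulds.

False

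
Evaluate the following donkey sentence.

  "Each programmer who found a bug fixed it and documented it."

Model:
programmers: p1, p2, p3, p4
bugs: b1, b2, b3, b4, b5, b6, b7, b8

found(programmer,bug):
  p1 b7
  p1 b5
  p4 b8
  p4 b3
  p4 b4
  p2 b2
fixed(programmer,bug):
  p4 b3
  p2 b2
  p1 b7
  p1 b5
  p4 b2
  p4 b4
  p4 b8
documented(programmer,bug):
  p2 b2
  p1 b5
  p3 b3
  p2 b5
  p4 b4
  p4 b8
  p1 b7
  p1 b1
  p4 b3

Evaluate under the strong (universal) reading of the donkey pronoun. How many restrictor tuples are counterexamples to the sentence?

0

"it" takes "a bug" as antecedent — a donkey pronoun bound across the clause boundary.
Strong reading: for every (p,b) with found(p,b), fixed(p,b) ∧ documented(p,b).
Restrictor pairs: (p1,b5) ✓  (p1,b7) ✓  (p2,b2) ✓  (p4,b3) ✓  (p4,b4) ✓  (p4,b8) ✓
Counterexamples (restrictor pairs failing the scope): 0.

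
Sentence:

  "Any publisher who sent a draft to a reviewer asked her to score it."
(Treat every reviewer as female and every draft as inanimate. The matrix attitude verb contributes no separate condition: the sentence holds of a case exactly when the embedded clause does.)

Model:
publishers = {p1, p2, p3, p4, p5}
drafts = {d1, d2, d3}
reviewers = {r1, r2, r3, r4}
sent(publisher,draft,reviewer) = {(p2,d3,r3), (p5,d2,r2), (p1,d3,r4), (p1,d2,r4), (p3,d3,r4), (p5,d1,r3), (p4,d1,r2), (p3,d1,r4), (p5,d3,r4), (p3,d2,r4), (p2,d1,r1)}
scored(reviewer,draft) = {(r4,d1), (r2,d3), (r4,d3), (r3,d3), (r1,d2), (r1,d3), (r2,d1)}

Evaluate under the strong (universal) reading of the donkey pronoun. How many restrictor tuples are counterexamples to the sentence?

"her" takes "a reviewer" as antecedent and "it" takes "a draft"; both are donkey pronouns co-varying with the restrictor.
Strong reading: for every (p,d,r) with sent(p,d,r), scored(r,d).
Restrictor triples: (p1,d2,r4)→scored(r4,d2) ✗  (p1,d3,r4)→scored(r4,d3) ✓  (p2,d1,r1)→scored(r1,d1) ✗  (p2,d3,r3)→scored(r3,d3) ✓  (p3,d1,r4)→scored(r4,d1) ✓  (p3,d2,r4)→scored(r4,d2) ✗  (p3,d3,r4)→scored(r4,d3) ✓  (p4,d1,r2)→scored(r2,d1) ✓  (p5,d1,r3)→scored(r3,d1) ✗  (p5,d2,r2)→scored(r2,d2) ✗  (p5,d3,r4)→scored(r4,d3) ✓
Counterexamples (restrictor triples failing the scope): 5.

5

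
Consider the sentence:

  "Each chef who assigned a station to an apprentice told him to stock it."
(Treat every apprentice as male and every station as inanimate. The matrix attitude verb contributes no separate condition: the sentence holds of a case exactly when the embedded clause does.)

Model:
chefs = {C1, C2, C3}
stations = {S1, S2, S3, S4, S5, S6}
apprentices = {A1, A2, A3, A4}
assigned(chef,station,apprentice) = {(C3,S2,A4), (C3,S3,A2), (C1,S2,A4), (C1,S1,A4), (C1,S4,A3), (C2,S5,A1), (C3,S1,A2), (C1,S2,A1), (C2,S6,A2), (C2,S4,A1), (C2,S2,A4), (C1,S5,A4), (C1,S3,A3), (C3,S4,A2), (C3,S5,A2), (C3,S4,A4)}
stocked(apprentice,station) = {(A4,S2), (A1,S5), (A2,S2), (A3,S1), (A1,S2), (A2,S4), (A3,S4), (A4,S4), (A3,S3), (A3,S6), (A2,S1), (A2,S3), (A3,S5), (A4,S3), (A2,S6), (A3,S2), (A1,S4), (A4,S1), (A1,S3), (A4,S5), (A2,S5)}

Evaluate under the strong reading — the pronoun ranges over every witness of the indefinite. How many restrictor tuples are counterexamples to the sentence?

0

"him" takes "an apprentice" as antecedent and "it" takes "a station"; both are donkey pronouns co-varying with the restrictor.
Strong reading: for every (c,s,a) with assigned(c,s,a), stocked(a,s).
Restrictor triples: (C1,S1,A4)→stocked(A4,S1) ✓  (C1,S2,A1)→stocked(A1,S2) ✓  (C1,S2,A4)→stocked(A4,S2) ✓  (C1,S3,A3)→stocked(A3,S3) ✓  (C1,S4,A3)→stocked(A3,S4) ✓  (C1,S5,A4)→stocked(A4,S5) ✓  (C2,S2,A4)→stocked(A4,S2) ✓  (C2,S4,A1)→stocked(A1,S4) ✓  (C2,S5,A1)→stocked(A1,S5) ✓  (C2,S6,A2)→stocked(A2,S6) ✓  (C3,S1,A2)→stocked(A2,S1) ✓  (C3,S2,A4)→stocked(A4,S2) ✓  (C3,S3,A2)→stocked(A2,S3) ✓  (C3,S4,A2)→stocked(A2,S4) ✓  (C3,S4,A4)→stocked(A4,S4) ✓  (C3,S5,A2)→stocked(A2,S5) ✓
Counterexamples (restrictor triples failing the scope): 0.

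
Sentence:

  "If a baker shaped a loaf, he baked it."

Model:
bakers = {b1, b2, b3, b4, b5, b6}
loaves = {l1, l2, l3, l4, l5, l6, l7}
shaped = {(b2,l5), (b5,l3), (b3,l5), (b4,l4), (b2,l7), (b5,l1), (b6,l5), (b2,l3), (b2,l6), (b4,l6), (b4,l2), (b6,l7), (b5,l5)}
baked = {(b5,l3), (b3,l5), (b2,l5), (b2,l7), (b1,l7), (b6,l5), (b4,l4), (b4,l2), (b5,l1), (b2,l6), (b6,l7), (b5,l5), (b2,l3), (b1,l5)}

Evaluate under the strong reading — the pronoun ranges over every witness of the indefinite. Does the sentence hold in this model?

False

"it" takes "a loaf" as antecedent — a donkey pronoun bound across the clause boundary.
Strong reading: for every (b,l) with shaped(b,l), baked(b,l).
Restrictor pairs: (b2,l3) ✓  (b2,l5) ✓  (b2,l6) ✓  (b2,l7) ✓  (b3,l5) ✓  (b4,l2) ✓  (b4,l4) ✓  (b4,l6) ✗  (b5,l1) ✓  (b5,l3) ✓  (b5,l5) ✓  (b6,l5) ✓  (b6,l7) ✓
Counterexample: (b4,l6) is in shaped but fails the scope.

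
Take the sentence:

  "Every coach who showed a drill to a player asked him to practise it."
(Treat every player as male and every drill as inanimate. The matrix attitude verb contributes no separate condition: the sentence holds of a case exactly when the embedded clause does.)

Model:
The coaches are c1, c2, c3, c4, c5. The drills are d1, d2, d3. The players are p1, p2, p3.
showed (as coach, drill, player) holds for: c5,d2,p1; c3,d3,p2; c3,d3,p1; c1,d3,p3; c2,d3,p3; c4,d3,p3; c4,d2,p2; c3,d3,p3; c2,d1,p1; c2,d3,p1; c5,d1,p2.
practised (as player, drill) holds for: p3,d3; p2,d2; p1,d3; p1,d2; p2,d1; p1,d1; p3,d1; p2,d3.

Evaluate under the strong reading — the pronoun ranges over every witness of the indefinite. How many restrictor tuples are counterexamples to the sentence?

0

"him" takes "a player" as antecedent and "it" takes "a drill"; both are donkey pronouns co-varying with the restrictor.
Strong reading: for every (c,d,p) with showed(c,d,p), practised(p,d).
Restrictor triples: (c1,d3,p3)→practised(p3,d3) ✓  (c2,d1,p1)→practised(p1,d1) ✓  (c2,d3,p1)→practised(p1,d3) ✓  (c2,d3,p3)→practised(p3,d3) ✓  (c3,d3,p1)→practised(p1,d3) ✓  (c3,d3,p2)→practised(p2,d3) ✓  (c3,d3,p3)→practised(p3,d3) ✓  (c4,d2,p2)→practised(p2,d2) ✓  (c4,d3,p3)→practised(p3,d3) ✓  (c5,d1,p2)→practised(p2,d1) ✓  (c5,d2,p1)→practised(p1,d2) ✓
Counterexamples (restrictor triples failing the scope): 0.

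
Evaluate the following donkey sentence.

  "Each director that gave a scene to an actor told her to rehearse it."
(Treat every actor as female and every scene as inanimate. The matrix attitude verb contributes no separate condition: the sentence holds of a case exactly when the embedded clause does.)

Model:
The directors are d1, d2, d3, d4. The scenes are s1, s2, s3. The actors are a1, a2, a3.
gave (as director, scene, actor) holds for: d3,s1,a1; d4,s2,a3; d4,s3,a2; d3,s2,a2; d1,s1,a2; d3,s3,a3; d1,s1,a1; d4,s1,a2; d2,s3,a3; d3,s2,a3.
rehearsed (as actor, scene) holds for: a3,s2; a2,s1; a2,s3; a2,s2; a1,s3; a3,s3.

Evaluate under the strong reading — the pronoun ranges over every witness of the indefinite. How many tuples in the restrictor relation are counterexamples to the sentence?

"her" takes "an actor" as antecedent and "it" takes "a scene"; both are donkey pronouns co-varying with the restrictor.
Strong reading: for every (d,s,a) with gave(d,s,a), rehearsed(a,s).
Restrictor triples: (d1,s1,a1)→rehearsed(a1,s1) ✗  (d1,s1,a2)→rehearsed(a2,s1) ✓  (d2,s3,a3)→rehearsed(a3,s3) ✓  (d3,s1,a1)→rehearsed(a1,s1) ✗  (d3,s2,a2)→rehearsed(a2,s2) ✓  (d3,s2,a3)→rehearsed(a3,s2) ✓  (d3,s3,a3)→rehearsed(a3,s3) ✓  (d4,s1,a2)→rehearsed(a2,s1) ✓  (d4,s2,a3)→rehearsed(a3,s2) ✓  (d4,s3,a2)→rehearsed(a2,s3) ✓
Counterexamples (restrictor triples failing the scope): 2.

2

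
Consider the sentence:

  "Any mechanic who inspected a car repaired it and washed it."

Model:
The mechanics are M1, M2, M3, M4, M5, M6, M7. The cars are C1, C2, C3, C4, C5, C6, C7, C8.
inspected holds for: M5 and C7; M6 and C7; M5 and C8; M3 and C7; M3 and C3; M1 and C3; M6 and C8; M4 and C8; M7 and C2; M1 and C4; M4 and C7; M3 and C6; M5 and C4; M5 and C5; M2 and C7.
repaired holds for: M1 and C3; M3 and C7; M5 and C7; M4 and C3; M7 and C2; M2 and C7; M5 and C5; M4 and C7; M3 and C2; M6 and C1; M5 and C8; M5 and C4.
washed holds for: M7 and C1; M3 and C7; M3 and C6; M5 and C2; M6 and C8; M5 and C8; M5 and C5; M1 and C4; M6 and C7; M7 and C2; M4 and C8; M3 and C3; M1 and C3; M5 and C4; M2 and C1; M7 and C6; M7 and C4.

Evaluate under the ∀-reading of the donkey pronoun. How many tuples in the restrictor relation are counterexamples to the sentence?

"it" takes "a car" as antecedent — a donkey pronoun bound across the clause boundary.
Strong reading: for every (m,c) with inspected(m,c), repaired(m,c) ∧ washed(m,c).
Restrictor pairs: (M1,C3) ✓  (M1,C4) ✗  (M2,C7) ✗  (M3,C3) ✗  (M3,C6) ✗  (M3,C7) ✓  (M4,C7) ✗  (M4,C8) ✗  (M5,C4) ✓  (M5,C5) ✓  (M5,C7) ✗  (M5,C8) ✓  (M6,C7) ✗  (M6,C8) ✗  (M7,C2) ✓
Counterexamples (restrictor pairs failing the scope): 9.

9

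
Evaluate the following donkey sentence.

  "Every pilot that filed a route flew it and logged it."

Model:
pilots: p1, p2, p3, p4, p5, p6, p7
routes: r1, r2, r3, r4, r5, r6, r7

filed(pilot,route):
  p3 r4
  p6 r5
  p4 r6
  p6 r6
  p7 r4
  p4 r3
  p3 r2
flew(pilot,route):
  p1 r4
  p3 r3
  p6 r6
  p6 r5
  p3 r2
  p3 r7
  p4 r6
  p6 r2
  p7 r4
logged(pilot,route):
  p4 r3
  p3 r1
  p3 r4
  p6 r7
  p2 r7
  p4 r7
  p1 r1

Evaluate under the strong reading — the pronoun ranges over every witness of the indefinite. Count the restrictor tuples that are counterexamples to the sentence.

7

"it" takes "a route" as antecedent — a donkey pronoun bound across the clause boundary.
Strong reading: for every (p,r) with filed(p,r), flew(p,r) ∧ logged(p,r).
Restrictor pairs: (p3,r2) ✗  (p3,r4) ✗  (p4,r3) ✗  (p4,r6) ✗  (p6,r5) ✗  (p6,r6) ✗  (p7,r4) ✗
Counterexamples (restrictor pairs failing the scope): 7.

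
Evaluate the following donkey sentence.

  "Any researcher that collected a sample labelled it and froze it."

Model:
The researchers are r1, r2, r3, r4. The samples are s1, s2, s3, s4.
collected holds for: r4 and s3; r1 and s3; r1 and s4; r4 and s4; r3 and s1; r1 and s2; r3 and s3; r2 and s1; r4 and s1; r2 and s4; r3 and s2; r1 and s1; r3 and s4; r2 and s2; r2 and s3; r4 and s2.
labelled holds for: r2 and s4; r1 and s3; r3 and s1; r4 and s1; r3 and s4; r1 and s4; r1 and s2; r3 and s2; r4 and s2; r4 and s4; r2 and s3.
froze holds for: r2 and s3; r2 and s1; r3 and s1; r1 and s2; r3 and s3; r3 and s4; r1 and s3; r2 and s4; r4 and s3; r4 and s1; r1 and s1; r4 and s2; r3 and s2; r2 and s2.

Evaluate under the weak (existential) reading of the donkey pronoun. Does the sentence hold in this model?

True

"it" takes "a sample" as antecedent — a donkey pronoun bound across the clause boundary.
Weak reading: every researcher r with some collected-sample has at least one collected-sample s such that labelled(r,s) ∧ froze(r,s).
Per researcher: r1:✓  r2:✓  r3:✓  r4:✓
Every researcher in the restrictor has a witness.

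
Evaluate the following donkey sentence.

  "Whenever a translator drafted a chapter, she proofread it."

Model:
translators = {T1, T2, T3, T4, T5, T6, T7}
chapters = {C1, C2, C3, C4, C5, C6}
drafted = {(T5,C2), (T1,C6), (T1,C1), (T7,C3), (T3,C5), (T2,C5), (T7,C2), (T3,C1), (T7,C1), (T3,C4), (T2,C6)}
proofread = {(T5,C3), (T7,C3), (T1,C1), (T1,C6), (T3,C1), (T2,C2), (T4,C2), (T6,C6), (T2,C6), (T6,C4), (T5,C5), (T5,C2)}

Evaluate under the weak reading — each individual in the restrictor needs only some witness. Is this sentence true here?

"it" takes "a chapter" as antecedent — a donkey pronoun bound across the clause boundary.
Weak reading: every translator t with some drafted-chapter has at least one drafted-chapter c such that proofread(t,c).
Per translator: T1:✓  T2:✓  T3:✓  T5:✓  T7:✓
Every translator in the restrictor has a witness.

True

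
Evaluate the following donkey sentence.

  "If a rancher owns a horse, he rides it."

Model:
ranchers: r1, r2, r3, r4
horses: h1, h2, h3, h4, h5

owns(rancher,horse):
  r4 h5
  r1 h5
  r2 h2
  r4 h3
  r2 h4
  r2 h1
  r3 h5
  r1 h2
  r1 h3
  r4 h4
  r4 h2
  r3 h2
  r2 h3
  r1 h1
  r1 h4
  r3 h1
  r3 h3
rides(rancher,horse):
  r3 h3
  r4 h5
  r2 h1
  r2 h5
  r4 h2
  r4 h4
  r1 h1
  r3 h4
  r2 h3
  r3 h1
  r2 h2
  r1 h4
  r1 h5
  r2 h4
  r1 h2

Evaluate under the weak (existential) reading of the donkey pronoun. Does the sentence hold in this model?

True

"it" takes "a horse" as antecedent — a donkey pronoun bound across the clause boundary.
Weak reading: every rancher r with some owns-horse has at least one owns-horse h such that rides(r,h).
Per rancher: r1:✓  r2:✓  r3:✓  r4:✓
Every rancher in the restrictor has a witness.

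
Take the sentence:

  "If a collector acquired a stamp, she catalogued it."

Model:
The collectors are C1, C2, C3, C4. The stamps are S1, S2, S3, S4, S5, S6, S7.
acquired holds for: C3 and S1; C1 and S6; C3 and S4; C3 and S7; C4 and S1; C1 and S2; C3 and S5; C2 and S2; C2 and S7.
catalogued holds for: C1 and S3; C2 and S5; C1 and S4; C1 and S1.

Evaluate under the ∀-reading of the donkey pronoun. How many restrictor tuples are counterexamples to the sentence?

9

"it" takes "a stamp" as antecedent — a donkey pronoun bound across the clause boundary.
Strong reading: for every (c,s) with acquired(c,s), catalogued(c,s).
Restrictor pairs: (C1,S2) ✗  (C1,S6) ✗  (C2,S2) ✗  (C2,S7) ✗  (C3,S1) ✗  (C3,S4) ✗  (C3,S5) ✗  (C3,S7) ✗  (C4,S1) ✗
Counterexamples (restrictor pairs failing the scope): 9.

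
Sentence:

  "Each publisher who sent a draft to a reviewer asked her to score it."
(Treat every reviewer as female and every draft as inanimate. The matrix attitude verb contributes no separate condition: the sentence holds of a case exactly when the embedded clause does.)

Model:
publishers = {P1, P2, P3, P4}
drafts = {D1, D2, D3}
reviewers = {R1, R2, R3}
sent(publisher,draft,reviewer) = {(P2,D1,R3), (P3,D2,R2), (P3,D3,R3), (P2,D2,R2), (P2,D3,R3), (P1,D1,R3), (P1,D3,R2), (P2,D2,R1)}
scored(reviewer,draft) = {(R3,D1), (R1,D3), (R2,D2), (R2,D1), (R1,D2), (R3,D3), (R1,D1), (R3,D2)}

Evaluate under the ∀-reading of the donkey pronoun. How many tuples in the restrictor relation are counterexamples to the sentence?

"her" takes "a reviewer" as antecedent and "it" takes "a draft"; both are donkey pronouns co-varying with the restrictor.
Strong reading: for every (p,d,r) with sent(p,d,r), scored(r,d).
Restrictor triples: (P1,D1,R3)→scored(R3,D1) ✓  (P1,D3,R2)→scored(R2,D3) ✗  (P2,D1,R3)→scored(R3,D1) ✓  (P2,D2,R1)→scored(R1,D2) ✓  (P2,D2,R2)→scored(R2,D2) ✓  (P2,D3,R3)→scored(R3,D3) ✓  (P3,D2,R2)→scored(R2,D2) ✓  (P3,D3,R3)→scored(R3,D3) ✓
Counterexamples (restrictor triples failing the scope): 1.

1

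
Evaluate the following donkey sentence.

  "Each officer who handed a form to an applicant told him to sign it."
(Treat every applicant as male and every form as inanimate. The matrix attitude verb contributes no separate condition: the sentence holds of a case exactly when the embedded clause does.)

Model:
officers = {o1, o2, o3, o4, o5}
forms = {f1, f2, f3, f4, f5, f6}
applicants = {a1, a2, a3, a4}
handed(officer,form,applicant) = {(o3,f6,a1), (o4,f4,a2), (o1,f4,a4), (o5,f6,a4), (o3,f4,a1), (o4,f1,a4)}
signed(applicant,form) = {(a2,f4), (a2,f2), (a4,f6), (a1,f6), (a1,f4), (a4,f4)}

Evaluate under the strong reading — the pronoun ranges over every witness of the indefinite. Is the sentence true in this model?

"him" takes "an applicant" as antecedent and "it" takes "a form"; both are donkey pronouns co-varying with the restrictor.
Strong reading: for every (o,f,a) with handed(o,f,a), signed(a,f).
Restrictor triples: (o1,f4,a4)→signed(a4,f4) ✓  (o3,f4,a1)→signed(a1,f4) ✓  (o3,f6,a1)→signed(a1,f6) ✓  (o4,f1,a4)→signed(a4,f1) ✗  (o4,f4,a2)→signed(a2,f4) ✓  (o5,f6,a4)→signed(a4,f6) ✓
Counterexample: (o4,f1,a4) — signed(a4,f1) does not hold.

False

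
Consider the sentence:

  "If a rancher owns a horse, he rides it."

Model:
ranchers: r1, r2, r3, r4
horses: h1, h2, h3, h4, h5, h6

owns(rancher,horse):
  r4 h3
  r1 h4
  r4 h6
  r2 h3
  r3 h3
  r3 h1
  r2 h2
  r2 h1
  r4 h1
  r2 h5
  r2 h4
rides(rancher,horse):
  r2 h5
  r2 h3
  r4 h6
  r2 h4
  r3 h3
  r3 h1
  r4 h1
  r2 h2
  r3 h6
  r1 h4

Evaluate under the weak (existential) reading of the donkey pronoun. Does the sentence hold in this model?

"it" takes "a horse" as antecedent — a donkey pronoun bound across the clause boundary.
Weak reading: every rancher r with some owns-horse has at least one owns-horse h such that rides(r,h).
Per rancher: r1:✓  r2:✓  r3:✓  r4:✓
Every rancher in the restrictor has a witness.

True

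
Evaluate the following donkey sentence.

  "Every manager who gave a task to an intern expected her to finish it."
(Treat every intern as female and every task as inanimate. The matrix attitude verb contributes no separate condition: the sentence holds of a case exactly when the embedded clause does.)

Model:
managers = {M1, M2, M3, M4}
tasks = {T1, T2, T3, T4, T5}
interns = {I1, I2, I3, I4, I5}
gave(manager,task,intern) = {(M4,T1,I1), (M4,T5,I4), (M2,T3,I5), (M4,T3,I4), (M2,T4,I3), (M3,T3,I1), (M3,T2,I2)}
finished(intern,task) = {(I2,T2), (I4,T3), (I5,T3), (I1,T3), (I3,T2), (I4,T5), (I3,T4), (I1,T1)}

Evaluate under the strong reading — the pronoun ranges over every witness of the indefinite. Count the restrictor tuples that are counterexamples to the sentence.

"her" takes "an intern" as antecedent and "it" takes "a task"; both are donkey pronouns co-varying with the restrictor.
Strong reading: for every (m,t,i) with gave(m,t,i), finished(i,t).
Restrictor triples: (M2,T3,I5)→finished(I5,T3) ✓  (M2,T4,I3)→finished(I3,T4) ✓  (M3,T2,I2)→finished(I2,T2) ✓  (M3,T3,I1)→finished(I1,T3) ✓  (M4,T1,I1)→finished(I1,T1) ✓  (M4,T3,I4)→finished(I4,T3) ✓  (M4,T5,I4)→finished(I4,T5) ✓
Counterexamples (restrictor triples failing the scope): 0.

0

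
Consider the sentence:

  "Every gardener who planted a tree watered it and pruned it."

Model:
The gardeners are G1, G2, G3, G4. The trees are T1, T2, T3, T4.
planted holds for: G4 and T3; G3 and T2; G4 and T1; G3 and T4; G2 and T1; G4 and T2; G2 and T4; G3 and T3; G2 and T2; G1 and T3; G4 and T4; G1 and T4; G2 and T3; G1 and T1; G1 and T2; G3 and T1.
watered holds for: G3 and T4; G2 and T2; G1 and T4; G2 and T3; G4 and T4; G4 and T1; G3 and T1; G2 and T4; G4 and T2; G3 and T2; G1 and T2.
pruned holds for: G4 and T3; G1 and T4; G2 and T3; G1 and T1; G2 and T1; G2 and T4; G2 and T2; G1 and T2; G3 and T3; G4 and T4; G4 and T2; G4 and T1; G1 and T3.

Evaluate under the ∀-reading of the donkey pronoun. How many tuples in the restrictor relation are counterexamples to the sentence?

"it" takes "a tree" as antecedent — a donkey pronoun bound across the clause boundary.
Strong reading: for every (g,t) with planted(g,t), watered(g,t) ∧ pruned(g,t).
Restrictor pairs: (G1,T1) ✗  (G1,T2) ✓  (G1,T3) ✗  (G1,T4) ✓  (G2,T1) ✗  (G2,T2) ✓  (G2,T3) ✓  (G2,T4) ✓  (G3,T1) ✗  (G3,T2) ✗  (G3,T3) ✗  (G3,T4) ✗  (G4,T1) ✓  (G4,T2) ✓  (G4,T3) ✗  (G4,T4) ✓
Counterexamples (restrictor pairs failing the scope): 8.

8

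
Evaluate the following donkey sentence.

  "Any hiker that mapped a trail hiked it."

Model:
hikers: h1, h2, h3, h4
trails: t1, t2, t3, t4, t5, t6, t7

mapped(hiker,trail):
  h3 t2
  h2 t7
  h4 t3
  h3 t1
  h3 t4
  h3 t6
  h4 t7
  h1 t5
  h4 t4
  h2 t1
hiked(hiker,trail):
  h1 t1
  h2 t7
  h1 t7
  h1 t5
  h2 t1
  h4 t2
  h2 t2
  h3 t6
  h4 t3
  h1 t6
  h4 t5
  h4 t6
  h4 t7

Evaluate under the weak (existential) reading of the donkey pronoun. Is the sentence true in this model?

True

"it" takes "a trail" as antecedent — a donkey pronoun bound across the clause boundary.
Weak reading: every hiker h with some mapped-trail has at least one mapped-trail t such that hiked(h,t).
Per hiker: h1:✓  h2:✓  h3:✓  h4:✓
Every hiker in the restrictor has a witness.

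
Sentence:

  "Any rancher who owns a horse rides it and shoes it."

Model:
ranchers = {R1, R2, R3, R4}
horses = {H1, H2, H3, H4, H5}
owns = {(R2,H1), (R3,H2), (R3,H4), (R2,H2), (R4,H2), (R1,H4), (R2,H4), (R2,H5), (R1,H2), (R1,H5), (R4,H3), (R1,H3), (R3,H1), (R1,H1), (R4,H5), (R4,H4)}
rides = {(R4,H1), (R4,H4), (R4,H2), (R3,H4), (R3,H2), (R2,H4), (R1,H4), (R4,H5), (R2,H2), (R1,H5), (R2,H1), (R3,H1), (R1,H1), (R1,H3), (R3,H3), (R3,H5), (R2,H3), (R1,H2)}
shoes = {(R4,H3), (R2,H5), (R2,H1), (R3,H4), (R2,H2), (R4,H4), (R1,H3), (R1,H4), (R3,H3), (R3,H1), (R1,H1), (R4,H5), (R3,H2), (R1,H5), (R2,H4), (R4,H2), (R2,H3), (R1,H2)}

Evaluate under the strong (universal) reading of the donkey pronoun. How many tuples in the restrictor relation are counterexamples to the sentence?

2

"it" takes "a horse" as antecedent — a donkey pronoun bound across the clause boundary.
Strong reading: for every (r,h) with owns(r,h), rides(r,h) ∧ shoes(r,h).
Restrictor pairs: (R1,H1) ✓  (R1,H2) ✓  (R1,H3) ✓  (R1,H4) ✓  (R1,H5) ✓  (R2,H1) ✓  (R2,H2) ✓  (R2,H4) ✓  (R2,H5) ✗  (R3,H1) ✓  (R3,H2) ✓  (R3,H4) ✓  (R4,H2) ✓  (R4,H3) ✗  (R4,H4) ✓  (R4,H5) ✓
Counterexamples (restrictor pairs failing the scope): 2.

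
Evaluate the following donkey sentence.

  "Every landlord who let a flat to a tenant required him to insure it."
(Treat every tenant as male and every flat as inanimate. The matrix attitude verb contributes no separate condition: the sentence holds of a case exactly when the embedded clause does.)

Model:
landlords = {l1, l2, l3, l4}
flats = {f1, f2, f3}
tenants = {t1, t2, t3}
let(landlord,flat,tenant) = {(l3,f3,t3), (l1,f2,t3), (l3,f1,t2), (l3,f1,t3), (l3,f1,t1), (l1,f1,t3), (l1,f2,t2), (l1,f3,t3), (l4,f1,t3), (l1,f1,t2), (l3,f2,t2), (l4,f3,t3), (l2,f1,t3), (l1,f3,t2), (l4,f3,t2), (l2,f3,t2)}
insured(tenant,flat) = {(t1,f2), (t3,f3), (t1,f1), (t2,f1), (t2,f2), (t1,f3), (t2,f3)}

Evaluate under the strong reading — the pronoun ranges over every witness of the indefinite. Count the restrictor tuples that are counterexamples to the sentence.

5

"him" takes "a tenant" as antecedent and "it" takes "a flat"; both are donkey pronouns co-varying with the restrictor.
Strong reading: for every (l,f,t) with let(l,f,t), insured(t,f).
Restrictor triples: (l1,f1,t2)→insured(t2,f1) ✓  (l1,f1,t3)→insured(t3,f1) ✗  (l1,f2,t2)→insured(t2,f2) ✓  (l1,f2,t3)→insured(t3,f2) ✗  (l1,f3,t2)→insured(t2,f3) ✓  (l1,f3,t3)→insured(t3,f3) ✓  (l2,f1,t3)→insured(t3,f1) ✗  (l2,f3,t2)→insured(t2,f3) ✓  (l3,f1,t1)→insured(t1,f1) ✓  (l3,f1,t2)→insured(t2,f1) ✓  (l3,f1,t3)→insured(t3,f1) ✗  (l3,f2,t2)→insured(t2,f2) ✓  (l3,f3,t3)→insured(t3,f3) ✓  (l4,f1,t3)→insured(t3,f1) ✗  (l4,f3,t2)→insured(t2,f3) ✓  (l4,f3,t3)→insured(t3,f3) ✓
Counterexamples (restrictor triples failing the scope): 5.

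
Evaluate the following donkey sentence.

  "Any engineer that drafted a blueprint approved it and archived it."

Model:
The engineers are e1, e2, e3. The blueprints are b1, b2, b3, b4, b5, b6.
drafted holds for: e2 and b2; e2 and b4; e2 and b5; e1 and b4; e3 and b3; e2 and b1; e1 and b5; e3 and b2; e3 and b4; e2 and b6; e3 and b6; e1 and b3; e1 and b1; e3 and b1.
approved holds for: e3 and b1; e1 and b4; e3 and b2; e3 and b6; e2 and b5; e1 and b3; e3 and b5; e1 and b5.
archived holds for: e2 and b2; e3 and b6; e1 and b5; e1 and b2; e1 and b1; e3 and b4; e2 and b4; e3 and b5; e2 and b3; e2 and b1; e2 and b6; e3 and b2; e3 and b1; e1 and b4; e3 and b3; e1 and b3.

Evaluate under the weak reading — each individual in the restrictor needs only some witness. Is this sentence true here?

"it" takes "a blueprint" as antecedent — a donkey pronoun bound across the clause boundary.
Weak reading: every engineer e with some drafted-blueprint has at least one drafted-blueprint b such that approved(e,b) ∧ archived(e,b).
Per engineer: e1:✓  e2:✗  e3:✓
e2 has no witness among its drafted-blueprints.

False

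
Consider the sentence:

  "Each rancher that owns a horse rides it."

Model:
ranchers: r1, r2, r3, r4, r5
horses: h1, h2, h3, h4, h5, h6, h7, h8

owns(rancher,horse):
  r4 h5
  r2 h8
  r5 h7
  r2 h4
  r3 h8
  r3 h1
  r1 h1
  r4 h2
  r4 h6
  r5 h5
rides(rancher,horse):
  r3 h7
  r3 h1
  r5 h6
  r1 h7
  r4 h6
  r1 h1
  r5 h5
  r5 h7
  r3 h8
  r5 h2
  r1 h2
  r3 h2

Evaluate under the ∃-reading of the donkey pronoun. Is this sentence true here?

"it" takes "a horse" as antecedent — a donkey pronoun bound across the clause boundary.
Weak reading: every rancher r with some owns-horse has at least one owns-horse h such that rides(r,h).
Per rancher: r1:✓  r2:✗  r3:✓  r4:✓  r5:✓
r2 has no witness among its owns-horses.

False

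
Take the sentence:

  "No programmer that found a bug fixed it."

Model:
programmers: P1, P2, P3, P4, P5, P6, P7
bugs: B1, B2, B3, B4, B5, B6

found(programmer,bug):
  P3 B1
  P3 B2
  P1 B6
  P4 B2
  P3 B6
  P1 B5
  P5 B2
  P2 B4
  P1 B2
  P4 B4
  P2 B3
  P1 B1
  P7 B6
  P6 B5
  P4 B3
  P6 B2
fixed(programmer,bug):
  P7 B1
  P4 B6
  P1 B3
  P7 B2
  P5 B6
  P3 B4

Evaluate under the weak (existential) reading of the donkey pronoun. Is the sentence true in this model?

"it" takes "a bug" as antecedent — a donkey pronoun bound across the clause boundary.
Truth condition: for no (p,b) with found(p,b) does fixed(p,b) hold.
Restrictor pairs — does the scope hold? (P1,B1):fails  (P1,B2):fails  (P1,B5):fails  (P1,B6):fails  (P2,B3):fails  (P2,B4):fails  (P3,B1):fails  (P3,B2):fails  (P3,B6):fails  (P4,B2):fails  (P4,B3):fails  (P4,B4):fails  (P5,B2):fails  (P6,B2):fails  (P6,B5):fails  (P7,B6):fails
Scope holds for no restrictor pair, so the sentence is true.

True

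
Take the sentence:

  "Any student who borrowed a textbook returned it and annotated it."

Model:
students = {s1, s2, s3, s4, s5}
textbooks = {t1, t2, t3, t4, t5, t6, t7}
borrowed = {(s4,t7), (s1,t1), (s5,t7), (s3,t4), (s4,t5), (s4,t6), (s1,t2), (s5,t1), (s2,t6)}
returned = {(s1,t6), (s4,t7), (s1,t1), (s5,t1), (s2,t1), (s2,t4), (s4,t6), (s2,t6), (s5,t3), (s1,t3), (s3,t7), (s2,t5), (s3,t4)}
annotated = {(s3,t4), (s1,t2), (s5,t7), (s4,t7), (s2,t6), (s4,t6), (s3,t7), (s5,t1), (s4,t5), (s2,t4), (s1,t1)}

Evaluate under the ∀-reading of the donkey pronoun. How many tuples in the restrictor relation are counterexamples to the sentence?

"it" takes "a textbook" as antecedent — a donkey pronoun bound across the clause boundary.
Strong reading: for every (s,t) with borrowed(s,t), returned(s,t) ∧ annotated(s,t).
Restrictor pairs: (s1,t1) ✓  (s1,t2) ✗  (s2,t6) ✓  (s3,t4) ✓  (s4,t5) ✗  (s4,t6) ✓  (s4,t7) ✓  (s5,t1) ✓  (s5,t7) ✗
Counterexamples (restrictor pairs failing the scope): 3.

3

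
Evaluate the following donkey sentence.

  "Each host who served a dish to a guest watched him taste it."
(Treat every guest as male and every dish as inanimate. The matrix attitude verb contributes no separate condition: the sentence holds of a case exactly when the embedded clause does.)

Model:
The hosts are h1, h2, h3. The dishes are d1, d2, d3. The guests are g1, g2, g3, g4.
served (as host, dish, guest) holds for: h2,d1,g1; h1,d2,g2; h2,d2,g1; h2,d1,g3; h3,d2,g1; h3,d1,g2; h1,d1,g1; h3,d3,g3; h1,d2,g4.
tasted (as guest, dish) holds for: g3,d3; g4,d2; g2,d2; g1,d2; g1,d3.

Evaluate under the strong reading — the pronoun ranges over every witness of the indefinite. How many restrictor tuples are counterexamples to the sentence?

4

"him" takes "a guest" as antecedent and "it" takes "a dish"; both are donkey pronouns co-varying with the restrictor.
Strong reading: for every (h,d,g) with served(h,d,g), tasted(g,d).
Restrictor triples: (h1,d1,g1)→tasted(g1,d1) ✗  (h1,d2,g2)→tasted(g2,d2) ✓  (h1,d2,g4)→tasted(g4,d2) ✓  (h2,d1,g1)→tasted(g1,d1) ✗  (h2,d1,g3)→tasted(g3,d1) ✗  (h2,d2,g1)→tasted(g1,d2) ✓  (h3,d1,g2)→tasted(g2,d1) ✗  (h3,d2,g1)→tasted(g1,d2) ✓  (h3,d3,g3)→tasted(g3,d3) ✓
Counterexamples (restrictor triples failing the scope): 4.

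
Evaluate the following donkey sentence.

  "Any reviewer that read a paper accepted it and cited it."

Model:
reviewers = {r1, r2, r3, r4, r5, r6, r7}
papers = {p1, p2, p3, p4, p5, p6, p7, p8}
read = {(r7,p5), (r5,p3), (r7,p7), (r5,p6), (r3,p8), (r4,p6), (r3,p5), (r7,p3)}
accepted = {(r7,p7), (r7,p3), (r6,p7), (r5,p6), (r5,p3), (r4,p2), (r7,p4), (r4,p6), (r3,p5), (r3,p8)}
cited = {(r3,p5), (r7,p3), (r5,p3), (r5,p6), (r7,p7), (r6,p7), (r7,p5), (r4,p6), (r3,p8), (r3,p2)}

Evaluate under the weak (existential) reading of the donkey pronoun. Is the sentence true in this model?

True

"it" takes "a paper" as antecedent — a donkey pronoun bound across the clause boundary.
Weak reading: every reviewer r with some read-paper has at least one read-paper p such that accepted(r,p) ∧ cited(r,p).
Per reviewer: r3:✓  r4:✓  r5:✓  r7:✓
Every reviewer in the restrictor has a witness.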